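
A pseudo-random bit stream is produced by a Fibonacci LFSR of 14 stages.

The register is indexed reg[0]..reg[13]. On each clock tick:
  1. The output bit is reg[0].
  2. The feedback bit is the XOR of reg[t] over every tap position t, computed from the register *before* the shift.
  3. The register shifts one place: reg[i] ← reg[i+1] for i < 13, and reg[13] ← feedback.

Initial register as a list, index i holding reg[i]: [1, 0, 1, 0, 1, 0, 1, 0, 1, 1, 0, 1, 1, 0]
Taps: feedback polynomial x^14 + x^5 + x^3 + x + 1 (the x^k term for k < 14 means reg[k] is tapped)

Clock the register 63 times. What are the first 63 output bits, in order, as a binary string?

tick  register→output (feedback)
  0  10101010110110→1 (1)
  1  01010101101101→0 (1)
  2  10101011011011→1 (1)
  3  01010110110111→0 (1)
  4  10101101101111→1 (0)
  5  01011011011110→0 (0)
  6  10110110111100→1 (1)
  7  01101101111001→0 (0)
  8  11011011110010→1 (1)
  9  10110111100101→1 (1)
 10  01101111001011→0 (0)
 11  11011110010110→1 (0)
 12  10111100101100→1 (1)
 13  01111001011001→0 (0)
 14  11110010110010→1 (1)
 15  11100101100101→1 (1)
 16  11001011001011→1 (0)
 17  10010110010110→1 (1)
 18  00101100101101→0 (1)
 19  01011001011011→0 (0)
 20  10110010110110→1 (0)
 21  01100101101100→0 (0)
 22  11001011011000→1 (0)
 23  10010110110000→1 (1)
 24  00101101100001→0 (1)
 25  01011011000011→0 (0)
 26  10110110000110→1 (1)
 27  01101100001101→0 (0)
 28  11011000011010→1 (1)
 29  10110000110101→1 (0)
 30  01100001101010→0 (1)
 31  11000011010101→1 (0)
 32  10000110101010→1 (0)
 33  00001101010100→0 (1)
 34  00011010101001→0 (1)
 35  00110101010011→0 (0)
 36  01101010100110→0 (1)
 37  11010101001101→1 (0)
 38  10101010011010→1 (1)
 39  01010100110101→0 (1)
 40  10101001101011→1 (1)
 41  01010011010111→0 (0)
 42  10100110101110→1 (0)
 43  01001101011100→0 (0)
 44  10011010111000→1 (0)
 45  00110101110000→0 (0)
 46  01101011100000→0 (1)
 47  11010111000001→1 (0)
 48  10101110000010→1 (0)
 49  01011100000100→0 (1)
 50  10111000001001→1 (0)
 51  01110000010010→0 (0)
 52  11100000100100→1 (0)
 53  11000001001000→1 (0)
 54  10000010010000→1 (1)
 55  00000100100001→0 (1)
 56  00001001000011→0 (0)
 57  00010010000110→0 (1)
 58  00100100001101→0 (1)
 59  01001000011011→0 (1)
 60  10010000110111→1 (0)
 61  00100001101110→0 (0)
 62  01000011011100→0 (1)

101010101101101111001011001011011000011010101001101011100000100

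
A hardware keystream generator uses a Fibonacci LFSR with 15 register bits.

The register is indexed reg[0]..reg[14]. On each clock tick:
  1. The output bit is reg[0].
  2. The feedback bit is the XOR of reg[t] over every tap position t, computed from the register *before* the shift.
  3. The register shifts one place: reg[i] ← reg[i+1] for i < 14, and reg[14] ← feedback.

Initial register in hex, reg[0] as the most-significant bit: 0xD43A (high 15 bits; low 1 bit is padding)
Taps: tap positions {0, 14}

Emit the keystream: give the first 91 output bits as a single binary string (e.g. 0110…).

step | reg (before) | out | fb
   0 | 110101000011101 | 1 | 0
   1 | 101010000111010 | 1 | 1
   2 | 010100001110101 | 0 | 1
   3 | 101000011101011 | 1 | 0
   4 | 010000111010110 | 0 | 0
   5 | 100001110101100 | 1 | 1
   6 | 000011101011001 | 0 | 1
   7 | 000111010110011 | 0 | 1
   8 | 001110101100111 | 0 | 1
   9 | 011101011001111 | 0 | 1
  10 | 111010110011111 | 1 | 0
  11 | 110101100111110 | 1 | 1
  12 | 101011001111101 | 1 | 0
  13 | 010110011111010 | 0 | 0
  14 | 101100111110100 | 1 | 1
  15 | 011001111101001 | 0 | 1
  16 | 110011111010011 | 1 | 0
  17 | 100111110100110 | 1 | 1
  18 | 001111101001101 | 0 | 1
  19 | 011111010011011 | 0 | 1
  20 | 111110100110111 | 1 | 0
  21 | 111101001101110 | 1 | 1
  22 | 111010011011101 | 1 | 0
  23 | 110100110111010 | 1 | 1
  24 | 101001101110101 | 1 | 0
  25 | 010011011101010 | 0 | 0
  26 | 100110111010100 | 1 | 1
  27 | 001101110101001 | 0 | 1
  28 | 011011101010011 | 0 | 1
  29 | 110111010100111 | 1 | 0
  30 | 101110101001110 | 1 | 1
  31 | 011101010011101 | 0 | 1
  32 | 111010100111011 | 1 | 0
  33 | 110101001110110 | 1 | 1
  34 | 101010011101101 | 1 | 0
  35 | 010100111011010 | 0 | 0
  36 | 101001110110100 | 1 | 1
  37 | 010011101101001 | 0 | 1
  38 | 100111011010011 | 1 | 0
  39 | 001110110100110 | 0 | 0
  40 | 011101101001100 | 0 | 0
  41 | 111011010011000 | 1 | 1
  42 | 110110100110001 | 1 | 0
  43 | 101101001100010 | 1 | 1
  44 | 011010011000101 | 0 | 1
  45 | 110100110001011 | 1 | 0
  46 | 101001100010110 | 1 | 1
  47 | 010011000101101 | 0 | 1
  48 | 100110001011011 | 1 | 0
  49 | 001100010110110 | 0 | 0
  50 | 011000101101100 | 0 | 0
  51 | 110001011011000 | 1 | 1
  52 | 100010110110001 | 1 | 0
  53 | 000101101100010 | 0 | 0
  54 | 001011011000100 | 0 | 0
  55 | 010110110001000 | 0 | 0
  56 | 101101100010000 | 1 | 1
  57 | 011011000100001 | 0 | 1
  58 | 110110001000011 | 1 | 0
  59 | 101100010000110 | 1 | 1
  60 | 011000100001101 | 0 | 1
  61 | 110001000011011 | 1 | 0
  62 | 100010000110110 | 1 | 1
  63 | 000100001101101 | 0 | 1
  64 | 001000011011011 | 0 | 1
  65 | 010000110110111 | 0 | 1
  66 | 100001101101111 | 1 | 0
  67 | 000011011011110 | 0 | 0
  68 | 000110110111100 | 0 | 0
  69 | 001101101111000 | 0 | 0
  70 | 011011011110000 | 0 | 0
  71 | 110110111100000 | 1 | 1
  72 | 101101111000001 | 1 | 0
  73 | 011011110000010 | 0 | 0
  74 | 110111100000100 | 1 | 1
  75 | 101111000001001 | 1 | 0
  76 | 011110000010010 | 0 | 0
  77 | 111100000100100 | 1 | 1
  78 | 111000001001001 | 1 | 0
  79 | 110000010010010 | 1 | 1
  80 | 100000100100101 | 1 | 0
  81 | 000001001001010 | 0 | 0
  82 | 000010010010100 | 0 | 0
  83 | 000100100101000 | 0 | 0
  84 | 001001001010000 | 0 | 0
  85 | 010010010100000 | 0 | 0
  86 | 100100101000000 | 1 | 1
  87 | 001001010000001 | 0 | 1
  88 | 010010100000011 | 0 | 1
  89 | 100101000000111 | 1 | 0
  90 | 001010000001110 | 0 | 0

1101010000111010110011111010011011101010011101101001100010110110001000011011011110000010010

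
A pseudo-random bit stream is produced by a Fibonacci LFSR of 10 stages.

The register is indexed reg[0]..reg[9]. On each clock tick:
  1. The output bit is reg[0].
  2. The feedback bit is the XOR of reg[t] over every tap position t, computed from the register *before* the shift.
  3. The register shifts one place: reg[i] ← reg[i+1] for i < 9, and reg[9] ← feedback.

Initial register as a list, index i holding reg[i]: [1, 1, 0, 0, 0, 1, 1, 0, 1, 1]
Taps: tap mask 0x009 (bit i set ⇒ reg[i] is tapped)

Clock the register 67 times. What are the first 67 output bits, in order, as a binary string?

tick  register→output (feedback)
  0  1100011011→1 (1)
  1  1000110111→1 (1)
  2  0001101111→0 (1)
  3  0011011111→0 (1)
  4  0110111111→0 (0)
  5  1101111110→1 (0)
  6  1011111100→1 (0)
  7  0111111000→0 (1)
  8  1111110001→1 (0)
  9  1111100010→1 (0)
 10  1111000100→1 (0)
 11  1110001000→1 (1)
 12  1100010001→1 (1)
 13  1000100011→1 (1)
 14  0001000111→0 (1)
 15  0010001111→0 (0)
 16  0100011110→0 (0)
 17  1000111100→1 (1)
 18  0001111001→0 (1)
 19  0011110011→0 (1)
 20  0111100111→0 (1)
 21  1111001111→1 (0)
 22  1110011110→1 (1)
 23  1100111101→1 (1)
 24  1001111011→1 (0)
 25  0011110110→0 (1)
 26  0111101101→0 (1)
 27  1111011011→1 (0)
 28  1110110110→1 (1)
 29  1101101101→1 (0)
 30  1011011010→1 (0)
 31  0110110100→0 (0)
 32  1101101000→1 (0)
 33  1011010000→1 (0)
 34  0110100000→0 (0)
 35  1101000000→1 (0)
 36  1010000000→1 (1)
 37  0100000001→0 (0)
 38  1000000010→1 (1)
 39  0000000101→0 (0)
 40  0000001010→0 (0)
 41  0000010100→0 (0)
 42  0000101000→0 (0)
 43  0001010000→0 (1)
 44  0010100001→0 (0)
 45  0101000010→0 (1)
 46  1010000101→1 (1)
 47  0100001011→0 (0)
 48  1000010110→1 (1)
 49  0000101101→0 (0)
 50  0001011010→0 (1)
 51  0010110101→0 (0)
 52  0101101010→0 (1)
 53  1011010101→1 (0)
 54  0110101010→0 (0)
 55  1101010100→1 (0)
 56  1010101000→1 (1)
 57  0101010001→0 (1)
 58  1010100011→1 (1)
 59  0101000111→0 (1)
 60  1010001111→1 (1)
 61  0100011111→0 (0)
 62  1000111110→1 (1)
 63  0001111101→0 (1)
 64  0011111011→0 (1)
 65  0111110111→0 (1)
 66  1111101111→1 (0)

1100011011111100010001111001111011011010000000101000010110101010001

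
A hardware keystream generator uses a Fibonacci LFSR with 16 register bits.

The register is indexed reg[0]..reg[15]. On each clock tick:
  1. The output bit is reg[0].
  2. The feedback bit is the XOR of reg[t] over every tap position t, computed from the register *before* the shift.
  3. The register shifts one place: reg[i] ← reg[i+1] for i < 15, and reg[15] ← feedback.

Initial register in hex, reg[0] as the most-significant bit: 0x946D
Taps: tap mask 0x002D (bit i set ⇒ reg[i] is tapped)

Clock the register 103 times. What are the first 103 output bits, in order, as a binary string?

tick  register→output (feedback)
  0  1001010001101101→1 (1)
  1  0010100011011011→0 (1)
  2  0101000110110111→0 (1)
  3  1010001101101111→1 (0)
  4  0100011011011110→0 (1)
  5  1000110110111101→1 (0)
  6  0001101101111010→0 (1)
  7  0011011011110101→0 (1)
  8  0110110111101011→0 (0)
  9  1101101111010110→1 (0)
 10  1011011110101100→1 (0)
 11  0110111101011000→0 (0)
 12  1101111010110000→1 (1)
 13  1011110101100001→1 (0)
 14  0111101011000010→0 (0)
 15  1111010110000100→1 (0)
 16  1110101100001000→1 (0)
 17  1101011000010000→1 (1)
 18  1010110000100001→1 (1)
 19  0101100001000011→0 (1)
 20  1011000010000111→1 (1)
 21  0110000100001111→0 (1)
 22  1100001000011111→1 (1)
 23  1000010000111111→1 (0)
 24  0000100001111110→0 (0)
 25  0001000011111100→0 (1)
 26  0010000111111001→0 (1)
 27  0100001111110011→0 (0)
 28  1000011111100110→1 (0)
 29  0000111111001100→0 (1)
 30  0001111110011001→0 (0)
 31  0011111100110010→0 (1)
 32  0111111001100101→0 (1)
 33  1111110011001011→1 (0)
 34  1111100110010110→1 (1)
 35  1111001100101101→1 (1)
 36  1110011001011011→1 (1)
 37  1100110010110111→1 (0)
 38  1001100101101110→1 (0)
 39  0011001011011100→0 (0)
 40  0110010110111000→0 (0)
 41  1100101101110000→1 (1)
 42  1001011011100001→1 (1)
 43  0010110111000011→0 (0)
 44  0101101110000110→0 (1)
 45  1011011100001101→1 (0)
 46  0110111000011010→0 (0)
 47  1101110000110100→1 (1)
 48  1011100001101001→1 (1)
 49  0111000011010011→0 (0)
 50  1110000110100110→1 (0)
 51  1100001101001100→1 (1)
 52  1000011010011001→1 (0)
 53  0000110100110010→0 (1)
 54  0001101001100101→0 (1)
 55  0011010011001011→0 (1)
 56  0110100110010111→0 (1)
 57  1101001100101111→1 (0)
 58  1010011001011110→1 (1)
 59  0100110010111101→0 (1)
 60  1001100101111011→1 (0)
 61  0011001011110110→0 (0)
 62  0110010111101100→0 (0)
 63  1100101111011000→1 (1)
 64  1001011110110001→1 (1)
 65  0010111101100011→0 (0)
 66  0101111011000110→0 (0)
 67  1011110110001100→1 (0)
 68  0111101100011000→0 (0)
 69  1111011000110000→1 (0)
 70  1110110001100000→1 (1)
 71  1101100011000001→1 (0)
 72  1011000110000010→1 (1)
 73  0110001100000101→0 (1)
 74  1100011000001011→1 (0)
 75  1000110000010110→1 (0)
 76  0001100000101100→0 (1)
 77  0011000001011001→0 (0)
 78  0110000010110010→0 (1)
 79  1100000101100101→1 (1)
 80  1000001011001011→1 (1)
 81  0000010110010111→0 (1)
 82  0000101100101111→0 (0)
 83  0001011001011110→0 (0)
 84  0010110010111100→0 (0)
 85  0101100101111000→0 (1)
 86  1011001011110001→1 (1)
 87  0110010111100011→0 (0)
 88  1100101111000110→1 (1)
 89  1001011110001101→1 (1)
 90  0010111100011011→0 (0)
 91  0101111000110110→0 (0)
 92  1011110001101100→1 (0)
 93  0111100011011000→0 (0)
 94  1111000110110000→1 (1)
 95  1110001101100001→1 (0)
 96  1100011011000010→1 (0)
 97  1000110110000100→1 (0)
 98  0001101100001000→0 (1)
 99  0011011000010001→0 (1)
100  0110110000100011→0 (0)
101  1101100001000110→1 (0)
102  1011000010001100→1 (1)

1001010001101101111010110000100001111110011001011011100001101001100101111011000110000010110010111100011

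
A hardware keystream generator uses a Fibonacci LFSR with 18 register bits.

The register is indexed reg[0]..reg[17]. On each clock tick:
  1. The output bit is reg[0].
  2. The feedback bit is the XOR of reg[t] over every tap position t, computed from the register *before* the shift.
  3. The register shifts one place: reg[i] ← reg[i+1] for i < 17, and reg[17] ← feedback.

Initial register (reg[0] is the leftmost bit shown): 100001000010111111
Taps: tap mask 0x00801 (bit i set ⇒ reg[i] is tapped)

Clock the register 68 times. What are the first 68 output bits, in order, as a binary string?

tick  register→output (feedback)
  0  100001000010111111→1 (1)
  1  000010000101111111→0 (1)
  2  000100001011111111→0 (1)
  3  001000010111111111→0 (1)
  4  010000101111111111→0 (1)
  5  100001011111111111→1 (0)
  6  000010111111111110→0 (1)
  7  000101111111111101→0 (1)
  8  001011111111111011→0 (1)
  9  010111111111110111→0 (1)
 10  101111111111101111→1 (0)
 11  011111111111011110→0 (1)
 12  111111111110111101→1 (1)
 13  111111111101111011→1 (0)
 14  111111111011110110→1 (0)
 15  111111110111101100→1 (0)
 16  111111101111011000→1 (0)
 17  111111011110110000→1 (1)
 18  111110111101100001→1 (0)
 19  111101111011000010→1 (0)
 20  111011110110000100→1 (1)
 21  110111101100001001→1 (1)
 22  101111011000010011→1 (1)
 23  011110110000100111→0 (0)
 24  111101100001001110→1 (0)
 25  111011000010011100→1 (1)
 26  110110000100111001→1 (1)
 27  101100001001110011→1 (0)
 28  011000010011100110→0 (1)
 29  110000100111001101→1 (0)
 30  100001001110011010→1 (1)
 31  000010011100110101→0 (0)
 32  000100111001101010→0 (1)
 33  001001110011010101→0 (1)
 34  010011100110101011→0 (0)
 35  100111001101010110→1 (0)
 36  001110011010101100→0 (0)
 37  011100110101011000→0 (1)
 38  111001101010110001→1 (1)
 39  110011010101100011→1 (0)
 40  100110101011000110→1 (0)
 41  001101010110001100→0 (0)
 42  011010101100011000→0 (0)
 43  110101011000110000→1 (1)
 44  101010110001100001→1 (0)
 45  010101100011000010→0 (1)
 46  101011000110000101→1 (1)
 47  010110001100001011→0 (0)
 48  101100011000010110→1 (1)
 49  011000110000101101→0 (0)
 50  110001100001011010→1 (0)
 51  100011000010110100→1 (1)
 52  000110000101101001→0 (1)
 53  001100001011010011→0 (1)
 54  011000010110100111→0 (0)
 55  110000101101001110→1 (0)
 56  100001011010011100→1 (1)
 57  000010110100111001→0 (0)
 58  000101101001110010→0 (1)
 59  001011010011100101→0 (1)
 60  010110100111001011→0 (1)
 61  101101001110010111→1 (1)
 62  011010011100101111→0 (0)
 63  110100111001011110→1 (0)
 64  101001110010111100→1 (1)
 65  010011100101111001→0 (1)
 66  100111001011110011→1 (0)
 67  001110010111100110→0 (1)

10000100001011111111111011110110000100111001101010110001100001011010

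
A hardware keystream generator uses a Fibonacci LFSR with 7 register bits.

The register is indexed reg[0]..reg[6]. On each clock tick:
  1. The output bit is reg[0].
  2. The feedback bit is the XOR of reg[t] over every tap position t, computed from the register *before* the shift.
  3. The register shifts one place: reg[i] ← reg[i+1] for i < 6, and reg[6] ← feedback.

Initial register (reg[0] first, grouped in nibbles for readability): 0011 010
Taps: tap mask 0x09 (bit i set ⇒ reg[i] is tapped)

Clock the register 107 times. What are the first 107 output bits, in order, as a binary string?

00110101001110011110110100001010101111101001010001101110001111111000011101111001011001001000000100010011000

k : reg_k → out_k, fb_k
0: 0011010 → 0, fb=1
1: 0110101 → 0, fb=0
2: 1101010 → 1, fb=0
3: 1010100 → 1, fb=1
4: 0101001 → 0, fb=1
5: 1010011 → 1, fb=1
6: 0100111 → 0, fb=0
7: 1001110 → 1, fb=0
8: 0011100 → 0, fb=1
9: 0111001 → 0, fb=1
10: 1110011 → 1, fb=1
11: 1100111 → 1, fb=1
12: 1001111 → 1, fb=0
13: 0011110 → 0, fb=1
14: 0111101 → 0, fb=1
15: 1111011 → 1, fb=0
16: 1110110 → 1, fb=1
17: 1101101 → 1, fb=0
18: 1011010 → 1, fb=0
19: 0110100 → 0, fb=0
20: 1101000 → 1, fb=0
21: 1010000 → 1, fb=1
22: 0100001 → 0, fb=0
23: 1000010 → 1, fb=1
24: 0000101 → 0, fb=0
25: 0001010 → 0, fb=1
26: 0010101 → 0, fb=0
27: 0101010 → 0, fb=1
28: 1010101 → 1, fb=1
29: 0101011 → 0, fb=1
30: 1010111 → 1, fb=1
31: 0101111 → 0, fb=1
32: 1011111 → 1, fb=0
33: 0111110 → 0, fb=1
34: 1111101 → 1, fb=0
35: 1111010 → 1, fb=0
36: 1110100 → 1, fb=1
37: 1101001 → 1, fb=0
38: 1010010 → 1, fb=1
39: 0100101 → 0, fb=0
40: 1001010 → 1, fb=0
41: 0010100 → 0, fb=0
42: 0101000 → 0, fb=1
43: 1010001 → 1, fb=1
44: 0100011 → 0, fb=0
45: 1000110 → 1, fb=1
46: 0001101 → 0, fb=1
47: 0011011 → 0, fb=1
48: 0110111 → 0, fb=0
49: 1101110 → 1, fb=0
50: 1011100 → 1, fb=0
51: 0111000 → 0, fb=1
52: 1110001 → 1, fb=1
53: 1100011 → 1, fb=1
54: 1000111 → 1, fb=1
55: 0001111 → 0, fb=1
56: 0011111 → 0, fb=1
57: 0111111 → 0, fb=1
58: 1111111 → 1, fb=0
59: 1111110 → 1, fb=0
60: 1111100 → 1, fb=0
61: 1111000 → 1, fb=0
62: 1110000 → 1, fb=1
63: 1100001 → 1, fb=1
64: 1000011 → 1, fb=1
65: 0000111 → 0, fb=0
66: 0001110 → 0, fb=1
67: 0011101 → 0, fb=1
68: 0111011 → 0, fb=1
69: 1110111 → 1, fb=1
70: 1101111 → 1, fb=0
71: 1011110 → 1, fb=0
72: 0111100 → 0, fb=1
73: 1111001 → 1, fb=0
74: 1110010 → 1, fb=1
75: 1100101 → 1, fb=1
76: 1001011 → 1, fb=0
77: 0010110 → 0, fb=0
78: 0101100 → 0, fb=1
79: 1011001 → 1, fb=0
80: 0110010 → 0, fb=0
81: 1100100 → 1, fb=1
82: 1001001 → 1, fb=0
83: 0010010 → 0, fb=0
84: 0100100 → 0, fb=0
85: 1001000 → 1, fb=0
86: 0010000 → 0, fb=0
87: 0100000 → 0, fb=0
88: 1000000 → 1, fb=1
89: 0000001 → 0, fb=0
90: 0000010 → 0, fb=0
91: 0000100 → 0, fb=0
92: 0001000 → 0, fb=1
93: 0010001 → 0, fb=0
94: 0100010 → 0, fb=0
95: 1000100 → 1, fb=1
96: 0001001 → 0, fb=1
97: 0010011 → 0, fb=0
98: 0100110 → 0, fb=0
99: 1001100 → 1, fb=0
100: 0011000 → 0, fb=1
101: 0110001 → 0, fb=0
102: 1100010 → 1, fb=1
103: 1000101 → 1, fb=1
104: 0001011 → 0, fb=1
105: 0010111 → 0, fb=0
106: 0101110 → 0, fb=1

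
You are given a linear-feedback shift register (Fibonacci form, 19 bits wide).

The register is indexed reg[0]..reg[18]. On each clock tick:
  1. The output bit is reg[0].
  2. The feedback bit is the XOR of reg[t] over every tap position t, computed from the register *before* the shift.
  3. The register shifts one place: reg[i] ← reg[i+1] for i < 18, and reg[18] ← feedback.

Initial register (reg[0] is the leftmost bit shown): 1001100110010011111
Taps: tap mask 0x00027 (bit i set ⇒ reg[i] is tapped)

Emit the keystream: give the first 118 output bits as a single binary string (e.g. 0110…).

step | reg (before) | out | fb
   0 | 1001100110010011111 | 1 | 1
   1 | 0011001100100111111 | 0 | 1
   2 | 0110011001001111111 | 0 | 1
   3 | 1100110010011111111 | 1 | 1
   4 | 1001100100111111111 | 1 | 1
   5 | 0011001001111111111 | 0 | 1
   6 | 0110010011111111111 | 0 | 1
   7 | 1100100111111111111 | 1 | 0
   8 | 1001001111111111110 | 1 | 1
   9 | 0010011111111111101 | 0 | 0
  10 | 0100111111111111010 | 0 | 0
  11 | 1001111111111110100 | 1 | 0
  12 | 0011111111111101000 | 0 | 0
  13 | 0111111111111010000 | 0 | 1
  14 | 1111111111110100001 | 1 | 0
  15 | 1111111111101000010 | 1 | 0
  16 | 1111111111010000100 | 1 | 0
  17 | 1111111110100001000 | 1 | 0
  18 | 1111111101000010000 | 1 | 0
  19 | 1111111010000100000 | 1 | 0
  20 | 1111110100001000000 | 1 | 0
  21 | 1111101000010000000 | 1 | 1
  22 | 1111010000100000001 | 1 | 0
  23 | 1110100001000000010 | 1 | 1
  24 | 1101000010000000101 | 1 | 0
  25 | 1010000100000001010 | 1 | 0
  26 | 0100001000000010100 | 0 | 1
  27 | 1000010000000101001 | 1 | 0
  28 | 0000100000001010010 | 0 | 0
  29 | 0001000000010100100 | 0 | 0
  30 | 0010000000101001000 | 0 | 1
  31 | 0100000001010010001 | 0 | 1
  32 | 1000000010100100011 | 1 | 1
  33 | 0000000101001000111 | 0 | 0
  34 | 0000001010010001110 | 0 | 0
  35 | 0000010100100011100 | 0 | 1
  36 | 0000101001000111001 | 0 | 0
  37 | 0001010010001110010 | 0 | 1
  38 | 0010100100011100101 | 0 | 1
  39 | 0101001000111001011 | 0 | 1
  40 | 1010010001110010111 | 1 | 1
  41 | 0100100011100101111 | 0 | 1
  42 | 1001000111001011111 | 1 | 1
  43 | 0010001110010111111 | 0 | 1
  44 | 0100011100101111111 | 0 | 0
  45 | 1000111001011111110 | 1 | 0
  46 | 0001110010111111100 | 0 | 1
  47 | 0011100101111111001 | 0 | 1
  48 | 0111001011111110011 | 0 | 0
  49 | 1110010111111100110 | 1 | 0
  50 | 1100101111111001100 | 1 | 0
  51 | 1001011111110011000 | 1 | 0
  52 | 0010111111100110000 | 0 | 0
  53 | 0101111111001100000 | 0 | 0
  54 | 1011111110011000000 | 1 | 1
  55 | 0111111100110000001 | 0 | 1
  56 | 1111111001100000011 | 1 | 0
  57 | 1111110011000000110 | 1 | 0
  58 | 1111100110000001100 | 1 | 1
  59 | 1111001100000011001 | 1 | 1
  60 | 1110011000000110011 | 1 | 0
  61 | 1100110000001100110 | 1 | 1
  62 | 1001100000011001101 | 1 | 1
  63 | 0011000000110011011 | 0 | 1
  64 | 0110000001100110111 | 0 | 0
  65 | 1100000011001101110 | 1 | 0
  66 | 1000000110011011100 | 1 | 1
  67 | 0000001100110111001 | 0 | 0
  68 | 0000011001101110010 | 0 | 1
  69 | 0000110011011100101 | 0 | 1
  70 | 0001100110111001011 | 0 | 0
  71 | 0011001101110010110 | 0 | 1
  72 | 0110011011100101101 | 0 | 1
  73 | 1100110111001011011 | 1 | 1
  74 | 1001101110010110111 | 1 | 1
  75 | 0011011100101101111 | 0 | 0
  76 | 0110111001011011110 | 0 | 1
  77 | 1101110010110111101 | 1 | 1
  78 | 1011100101101111011 | 1 | 0
  79 | 0111001011011110110 | 0 | 0
  80 | 1110010110111101100 | 1 | 0
  81 | 1100101101111011000 | 1 | 0
  82 | 1001011011110110000 | 1 | 0
  83 | 0010110111101100000 | 0 | 0
  84 | 0101101111011000000 | 0 | 1
  85 | 1011011110110000001 | 1 | 1
  86 | 0110111101100000011 | 0 | 1
  87 | 1101111011000000111 | 1 | 1
  88 | 1011110110000001111 | 1 | 1
  89 | 0111101100000011111 | 0 | 0
  90 | 1111011000000111110 | 1 | 0
  91 | 1110110000001111100 | 1 | 0
  92 | 1101100000011111000 | 1 | 0
  93 | 1011000000111110000 | 1 | 0
  94 | 0110000001111100000 | 0 | 0
  95 | 1100000011111000000 | 1 | 0
  96 | 1000000111110000000 | 1 | 1
  97 | 0000001111100000001 | 0 | 0
  98 | 0000011111000000010 | 0 | 1
  99 | 0000111110000000101 | 0 | 1
 100 | 0001111100000001011 | 0 | 1
 101 | 0011111000000010111 | 0 | 0
 102 | 0111110000000101110 | 0 | 1
 103 | 1111100000001011101 | 1 | 1
 104 | 1111000000010111011 | 1 | 1
 105 | 1110000000101110111 | 1 | 1
 106 | 1100000001011101111 | 1 | 0
 107 | 1000000010111011110 | 1 | 1
 108 | 0000000101110111101 | 0 | 0
 109 | 0000001011101111010 | 0 | 0
 110 | 0000010111011110100 | 0 | 1
 111 | 0000101110111101001 | 0 | 0
 112 | 0001011101111010010 | 0 | 1
 113 | 0010111011110100101 | 0 | 0
 114 | 0101110111101001010 | 0 | 0
 115 | 1011101111010010100 | 1 | 0
 116 | 0111011110100101000 | 0 | 1
 117 | 1110111101001010001 | 1 | 0

1001100110010011111111111101000010000000101001000111001011111110011000000110011011100101101111011000000111110000000101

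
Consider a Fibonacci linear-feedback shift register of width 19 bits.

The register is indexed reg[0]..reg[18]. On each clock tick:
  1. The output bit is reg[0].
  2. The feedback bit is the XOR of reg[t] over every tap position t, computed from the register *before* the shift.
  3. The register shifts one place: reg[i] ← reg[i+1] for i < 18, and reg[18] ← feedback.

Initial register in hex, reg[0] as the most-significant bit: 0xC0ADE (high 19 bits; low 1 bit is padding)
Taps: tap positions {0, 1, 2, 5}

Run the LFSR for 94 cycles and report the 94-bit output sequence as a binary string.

1100000010101101111010101101111110011001111111011011111001001000111111100101110010100110000000

step | reg (before) | out | fb
   0 | 1100000010101101111 | 1 | 0
   1 | 1000000101011011110 | 1 | 1
   2 | 0000001010110111101 | 0 | 0
   3 | 0000010101101111010 | 0 | 1
   4 | 0000101011011110101 | 0 | 0
   5 | 0001010110111101010 | 0 | 1
   6 | 0010101101111010101 | 0 | 1
   7 | 0101011011110101011 | 0 | 0
   8 | 1010110111101010110 | 1 | 1
   9 | 0101101111010101101 | 0 | 1
  10 | 1011011110101011011 | 1 | 1
  11 | 0110111101010110111 | 0 | 1
  12 | 1101111010101101111 | 1 | 1
  13 | 1011110101011011111 | 1 | 1
  14 | 0111101010110111111 | 0 | 0
  15 | 1111010101101111110 | 1 | 0
  16 | 1110101011011111100 | 1 | 1
  17 | 1101010110111111001 | 1 | 1
  18 | 1010101101111110011 | 1 | 0
  19 | 0101011011111100110 | 0 | 0
  20 | 1010110111111001100 | 1 | 1
  21 | 0101101111110011001 | 0 | 1
  22 | 1011011111100110011 | 1 | 1
  23 | 0110111111001100111 | 0 | 1
  24 | 1101111110011001111 | 1 | 1
  25 | 1011111100110011111 | 1 | 1
  26 | 0111111001100111111 | 0 | 1
  27 | 1111110011001111111 | 1 | 0
  28 | 1111100110011111110 | 1 | 1
  29 | 1111001100111111101 | 1 | 1
  30 | 1110011001111111011 | 1 | 0
  31 | 1100110011111110110 | 1 | 1
  32 | 1001100111111101101 | 1 | 1
  33 | 0011001111111011011 | 0 | 1
  34 | 0110011111110110111 | 0 | 1
  35 | 1100111111101101111 | 1 | 1
  36 | 1001111111011011111 | 1 | 0
  37 | 0011111110110111110 | 0 | 0
  38 | 0111111101101111100 | 0 | 1
  39 | 1111111011011111001 | 1 | 0
  40 | 1111110110111110010 | 1 | 0
  41 | 1111101101111100100 | 1 | 1
  42 | 1111011011111001001 | 1 | 0
  43 | 1110110111110010010 | 1 | 0
  44 | 1101101111100100100 | 1 | 0
  45 | 1011011111001001000 | 1 | 1
  46 | 0110111110010010001 | 0 | 1
  47 | 1101111100100100011 | 1 | 1
  48 | 1011111001001000111 | 1 | 1
  49 | 0111110010010001111 | 0 | 1
  50 | 1111100100100011111 | 1 | 1
  51 | 1111001001000111111 | 1 | 1
  52 | 1110010010001111111 | 1 | 0
  53 | 1100100100011111110 | 1 | 0
  54 | 1001001000111111100 | 1 | 1
  55 | 0010010001111111001 | 0 | 0
  56 | 0100100011111110010 | 0 | 1
  57 | 1001000111111100101 | 1 | 1
  58 | 0010001111111001011 | 0 | 1
  59 | 0100011111110010111 | 0 | 0
  60 | 1000111111100101110 | 1 | 0
  61 | 0001111111001011100 | 0 | 1
  62 | 0011111110010111001 | 0 | 0
  63 | 0111111100101110010 | 0 | 1
  64 | 1111111001011100101 | 1 | 0
  65 | 1111110010111001010 | 1 | 0
  66 | 1111100101110010100 | 1 | 1
  67 | 1111001011100101001 | 1 | 1
  68 | 1110010111001010011 | 1 | 0
  69 | 1100101110010100110 | 1 | 0
  70 | 1001011100101001100 | 1 | 0
  71 | 0010111001010011000 | 0 | 0
  72 | 0101110010100110000 | 0 | 0
  73 | 1011100101001100000 | 1 | 0
  74 | 0111001010011000000 | 0 | 0
  75 | 1110010100110000000 | 1 | 0
  76 | 1100101001100000000 | 1 | 0
  77 | 1001010011000000000 | 1 | 0
  78 | 0010100110000000000 | 0 | 1
  79 | 0101001100000000001 | 0 | 1
  80 | 1010011000000000011 | 1 | 1
  81 | 0100110000000000111 | 0 | 0
  82 | 1001100000000001110 | 1 | 1
  83 | 0011000000000011101 | 0 | 1
  84 | 0110000000000111011 | 0 | 0
  85 | 1100000000001110110 | 1 | 0
  86 | 1000000000011101100 | 1 | 1
  87 | 0000000000111011001 | 0 | 0
  88 | 0000000001110110010 | 0 | 0
  89 | 0000000011101100100 | 0 | 0
  90 | 0000000111011001000 | 0 | 0
  91 | 0000001110110010000 | 0 | 0
  92 | 0000011101100100000 | 0 | 1
  93 | 0000111011001000001 | 0 | 1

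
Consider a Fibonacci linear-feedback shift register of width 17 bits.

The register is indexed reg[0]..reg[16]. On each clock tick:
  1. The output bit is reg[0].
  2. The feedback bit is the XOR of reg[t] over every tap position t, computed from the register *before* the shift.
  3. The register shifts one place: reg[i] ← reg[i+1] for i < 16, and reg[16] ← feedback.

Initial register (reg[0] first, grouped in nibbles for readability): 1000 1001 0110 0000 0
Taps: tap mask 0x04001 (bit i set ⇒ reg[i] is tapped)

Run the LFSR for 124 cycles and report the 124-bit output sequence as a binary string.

1000100101100000010011010001001001101011111101111100110001110101010011111100001011111000111111101010100101010101111010011001

step | reg (before) | out | fb
   0 | 10001001011000000 | 1 | 1
   1 | 00010010110000001 | 0 | 0
   2 | 00100101100000010 | 0 | 0
   3 | 01001011000000100 | 0 | 1
   4 | 10010110000001001 | 1 | 1
   5 | 00101100000010011 | 0 | 0
   6 | 01011000000100110 | 0 | 1
   7 | 10110000001001101 | 1 | 0
   8 | 01100000010011010 | 0 | 0
   9 | 11000000100110100 | 1 | 0
  10 | 10000001001101000 | 1 | 1
  11 | 00000010011010001 | 0 | 0
  12 | 00000100110100010 | 0 | 0
  13 | 00001001101000100 | 0 | 1
  14 | 00010011010001001 | 0 | 0
  15 | 00100110100010010 | 0 | 0
  16 | 01001101000100100 | 0 | 1
  17 | 10011010001001001 | 1 | 1
  18 | 00110100010010011 | 0 | 0
  19 | 01101000100100110 | 0 | 1
  20 | 11010001001001101 | 1 | 0
  21 | 10100010010011010 | 1 | 1
  22 | 01000100100110101 | 0 | 1
  23 | 10001001001101011 | 1 | 1
  24 | 00010010011010111 | 0 | 1
  25 | 00100100110101111 | 0 | 1
  26 | 01001001101011111 | 0 | 1
  27 | 10010011010111111 | 1 | 0
  28 | 00100110101111110 | 0 | 1
  29 | 01001101011111101 | 0 | 1
  30 | 10011010111111011 | 1 | 1
  31 | 00110101111110111 | 0 | 1
  32 | 01101011111101111 | 0 | 1
  33 | 11010111111011111 | 1 | 0
  34 | 10101111110111110 | 1 | 0
  35 | 01011111101111100 | 0 | 1
  36 | 10111111011111001 | 1 | 1
  37 | 01111110111110011 | 0 | 0
  38 | 11111101111100110 | 1 | 0
  39 | 11111011111001100 | 1 | 0
  40 | 11110111110011000 | 1 | 1
  41 | 11101111100110001 | 1 | 1
  42 | 11011111001100011 | 1 | 1
  43 | 10111110011000111 | 1 | 0
  44 | 01111100110001110 | 0 | 1
  45 | 11111001100011101 | 1 | 0
  46 | 11110011000111010 | 1 | 1
  47 | 11100110001110101 | 1 | 0
  48 | 11001100011101010 | 1 | 1
  49 | 10011000111010101 | 1 | 0
  50 | 00110001110101010 | 0 | 0
  51 | 01100011101010100 | 0 | 1
  52 | 11000111010101001 | 1 | 1
  53 | 10001110101010011 | 1 | 1
  54 | 00011101010100111 | 0 | 1
  55 | 00111010101001111 | 0 | 1
  56 | 01110101010011111 | 0 | 1
  57 | 11101010100111111 | 1 | 0
  58 | 11010101001111110 | 1 | 0
  59 | 10101010011111100 | 1 | 0
  60 | 01010100111111000 | 0 | 0
  61 | 10101001111110000 | 1 | 1
  62 | 01010011111100001 | 0 | 0
  63 | 10100111111000010 | 1 | 1
  64 | 01001111110000101 | 0 | 1
  65 | 10011111100001011 | 1 | 1
  66 | 00111111000010111 | 0 | 1
  67 | 01111110000101111 | 0 | 1
  68 | 11111100001011111 | 1 | 0
  69 | 11111000010111110 | 1 | 0
  70 | 11110000101111100 | 1 | 0
  71 | 11100001011111000 | 1 | 1
  72 | 11000010111110001 | 1 | 1
  73 | 10000101111100011 | 1 | 1
  74 | 00001011111000111 | 0 | 1
  75 | 00010111110001111 | 0 | 1
  76 | 00101111100011111 | 0 | 1
  77 | 01011111000111111 | 0 | 1
  78 | 10111110001111111 | 1 | 0
  79 | 01111100011111110 | 0 | 1
  80 | 11111000111111101 | 1 | 0
  81 | 11110001111111010 | 1 | 1
  82 | 11100011111110101 | 1 | 0
  83 | 11000111111101010 | 1 | 1
  84 | 10001111111010101 | 1 | 0
  85 | 00011111110101010 | 0 | 0
  86 | 00111111101010100 | 0 | 1
  87 | 01111111010101001 | 0 | 0
  88 | 11111110101010010 | 1 | 1
  89 | 11111101010100101 | 1 | 0
  90 | 11111010101001010 | 1 | 1
  91 | 11110101010010101 | 1 | 0
  92 | 11101010100101010 | 1 | 1
  93 | 11010101001010101 | 1 | 0
  94 | 10101010010101010 | 1 | 1
  95 | 01010100101010101 | 0 | 1
  96 | 10101001010101011 | 1 | 1
  97 | 01010010101010111 | 0 | 1
  98 | 10100101010101111 | 1 | 0
  99 | 01001010101011110 | 0 | 1
 100 | 10010101010111101 | 1 | 0
 101 | 00101010101111010 | 0 | 0
 102 | 01010101011110100 | 0 | 1
 103 | 10101010111101001 | 1 | 1
 104 | 01010101111010011 | 0 | 0
 105 | 10101011110100110 | 1 | 0
 106 | 01010111101001100 | 0 | 1
 107 | 10101111010011001 | 1 | 1
 108 | 01011110100110011 | 0 | 0
 109 | 10111101001100110 | 1 | 0
 110 | 01111010011001100 | 0 | 1
 111 | 11110100110011001 | 1 | 1
 112 | 11101001100110011 | 1 | 1
 113 | 11010011001100111 | 1 | 0
 114 | 10100110011001110 | 1 | 0
 115 | 01001100110011100 | 0 | 1
 116 | 10011001100111001 | 1 | 1
 117 | 00110011001110011 | 0 | 0
 118 | 01100110011100110 | 0 | 1
 119 | 11001100111001101 | 1 | 0
 120 | 10011001110011010 | 1 | 1
 121 | 00110011100110101 | 0 | 1
 122 | 01100111001101011 | 0 | 0
 123 | 11001110011010110 | 1 | 0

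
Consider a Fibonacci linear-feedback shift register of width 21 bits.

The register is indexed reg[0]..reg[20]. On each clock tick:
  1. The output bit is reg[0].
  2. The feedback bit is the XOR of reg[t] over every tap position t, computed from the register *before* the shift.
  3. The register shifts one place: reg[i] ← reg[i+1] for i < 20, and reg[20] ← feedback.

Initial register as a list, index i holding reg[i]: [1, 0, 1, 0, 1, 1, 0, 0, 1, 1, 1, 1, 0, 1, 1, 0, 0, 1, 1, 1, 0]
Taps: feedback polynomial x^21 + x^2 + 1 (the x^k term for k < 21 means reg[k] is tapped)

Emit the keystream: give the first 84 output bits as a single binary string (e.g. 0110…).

k : reg_k → out_k, fb_k
0: 101011001111011001110 → 1, fb=0
1: 010110011110110011100 → 0, fb=0
2: 101100111101100111000 → 1, fb=0
3: 011001111011001110000 → 0, fb=1
4: 110011110110011100001 → 1, fb=1
5: 100111101100111000011 → 1, fb=1
6: 001111011001110000111 → 0, fb=1
7: 011110110011100001111 → 0, fb=1
8: 111101100111000011111 → 1, fb=0
9: 111011001110000111110 → 1, fb=0
10: 110110011100001111100 → 1, fb=1
11: 101100111000011111001 → 1, fb=0
12: 011001110000111110010 → 0, fb=1
13: 110011100001111100101 → 1, fb=1
14: 100111000011111001011 → 1, fb=1
15: 001110000111110010111 → 0, fb=1
16: 011100001111100101111 → 0, fb=1
17: 111000011111001011111 → 1, fb=0
18: 110000111110010111110 → 1, fb=1
19: 100001111100101111101 → 1, fb=1
20: 000011111001011111011 → 0, fb=0
21: 000111110010111110110 → 0, fb=0
22: 001111100101111101100 → 0, fb=1
23: 011111001011111011001 → 0, fb=1
24: 111110010111110110011 → 1, fb=0
25: 111100101111101100110 → 1, fb=0
26: 111001011111011001100 → 1, fb=0
27: 110010111110110011000 → 1, fb=1
28: 100101111101100110001 → 1, fb=1
29: 001011111011001100011 → 0, fb=1
30: 010111110110011000111 → 0, fb=0
31: 101111101100110001110 → 1, fb=0
32: 011111011001100011100 → 0, fb=1
33: 111110110011000111001 → 1, fb=0
34: 111101100110001110010 → 1, fb=0
35: 111011001100011100100 → 1, fb=0
36: 110110011000111001000 → 1, fb=1
37: 101100110001110010001 → 1, fb=0
38: 011001100011100100010 → 0, fb=1
39: 110011000111001000101 → 1, fb=1
40: 100110001110010001011 → 1, fb=1
41: 001100011100100010111 → 0, fb=1
42: 011000111001000101111 → 0, fb=1
43: 110001110010001011111 → 1, fb=1
44: 100011100100010111111 → 1, fb=1
45: 000111001000101111111 → 0, fb=0
46: 001110010001011111110 → 0, fb=1
47: 011100100010111111101 → 0, fb=1
48: 111001000101111111011 → 1, fb=0
49: 110010001011111110110 → 1, fb=1
50: 100100010111111101101 → 1, fb=1
51: 001000101111111011011 → 0, fb=1
52: 010001011111110110111 → 0, fb=0
53: 100010111111101101110 → 1, fb=1
54: 000101111111011011101 → 0, fb=0
55: 001011111110110111010 → 0, fb=1
56: 010111111101101110101 → 0, fb=0
57: 101111111011011101010 → 1, fb=0
58: 011111110110111010100 → 0, fb=1
59: 111111101101110101001 → 1, fb=0
60: 111111011011101010010 → 1, fb=0
61: 111110110111010100100 → 1, fb=0
62: 111101101110101001000 → 1, fb=0
63: 111011011101010010000 → 1, fb=0
64: 110110111010100100000 → 1, fb=1
65: 101101110101001000001 → 1, fb=0
66: 011011101010010000010 → 0, fb=1
67: 110111010100100000101 → 1, fb=1
68: 101110101001000001011 → 1, fb=0
69: 011101010010000010110 → 0, fb=1
70: 111010100100000101101 → 1, fb=0
71: 110101001000001011010 → 1, fb=1
72: 101010010000010110101 → 1, fb=0
73: 010100100000101101010 → 0, fb=0
74: 101001000001011010100 → 1, fb=0
75: 010010000010110101000 → 0, fb=0
76: 100100000101101010000 → 1, fb=1
77: 001000001011010100001 → 0, fb=1
78: 010000010110101000011 → 0, fb=0
79: 100000101101010000110 → 1, fb=1
80: 000001011010100001101 → 0, fb=0
81: 000010110101000011010 → 0, fb=0
82: 000101101010000110100 → 0, fb=0
83: 001011010100001101000 → 0, fb=1

101011001111011001110000111110010111110110011000111001000101111111011011101010010000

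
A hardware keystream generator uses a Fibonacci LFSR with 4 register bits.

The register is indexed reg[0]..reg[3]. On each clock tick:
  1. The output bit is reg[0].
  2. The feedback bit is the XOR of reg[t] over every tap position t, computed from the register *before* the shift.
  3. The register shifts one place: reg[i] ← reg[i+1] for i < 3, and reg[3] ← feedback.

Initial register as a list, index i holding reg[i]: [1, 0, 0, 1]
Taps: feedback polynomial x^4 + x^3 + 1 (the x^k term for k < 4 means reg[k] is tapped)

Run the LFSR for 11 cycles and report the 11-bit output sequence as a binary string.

10010001111

k : reg_k → out_k, fb_k
0: 1001 → 1, fb=0
1: 0010 → 0, fb=0
2: 0100 → 0, fb=0
3: 1000 → 1, fb=1
4: 0001 → 0, fb=1
5: 0011 → 0, fb=1
6: 0111 → 0, fb=1
7: 1111 → 1, fb=0
8: 1110 → 1, fb=1
9: 1101 → 1, fb=0
10: 1010 → 1, fb=1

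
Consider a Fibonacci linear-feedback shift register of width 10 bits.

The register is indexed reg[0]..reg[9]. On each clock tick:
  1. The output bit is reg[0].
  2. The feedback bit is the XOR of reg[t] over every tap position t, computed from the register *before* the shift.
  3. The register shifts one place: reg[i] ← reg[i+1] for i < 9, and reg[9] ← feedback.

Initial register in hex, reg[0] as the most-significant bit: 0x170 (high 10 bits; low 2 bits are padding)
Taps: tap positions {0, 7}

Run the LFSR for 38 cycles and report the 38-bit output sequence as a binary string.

00010111001000011111011010101000101111

tick  register→output (feedback)
  0  0001011100→0 (1)
  1  0010111001→0 (0)
  2  0101110010→0 (0)
  3  1011100100→1 (0)
  4  0111001000→0 (0)
  5  1110010000→1 (1)
  6  1100100001→1 (1)
  7  1001000011→1 (1)
  8  0010000111→0 (1)
  9  0100001111→0 (1)
 10  1000011111→1 (0)
 11  0000111110→0 (1)
 12  0001111101→0 (1)
 13  0011111011→0 (0)
 14  0111110110→0 (1)
 15  1111101101→1 (0)
 16  1111011010→1 (1)
 17  1110110101→1 (0)
 18  1101101010→1 (1)
 19  1011010101→1 (0)
 20  0110101010→0 (0)
 21  1101010100→1 (0)
 22  1010101000→1 (1)
 23  0101010001→0 (0)
 24  1010100010→1 (1)
 25  0101000101→0 (1)
 26  1010001011→1 (1)
 27  0100010111→0 (1)
 28  1000101111→1 (0)
 29  0001011110→0 (1)
 30  0010111101→0 (1)
 31  0101111011→0 (0)
 32  1011110110→1 (0)
 33  0111101100→0 (1)
 34  1111011001→1 (1)
 35  1110110011→1 (1)
 36  1101100111→1 (0)
 37  1011001110→1 (0)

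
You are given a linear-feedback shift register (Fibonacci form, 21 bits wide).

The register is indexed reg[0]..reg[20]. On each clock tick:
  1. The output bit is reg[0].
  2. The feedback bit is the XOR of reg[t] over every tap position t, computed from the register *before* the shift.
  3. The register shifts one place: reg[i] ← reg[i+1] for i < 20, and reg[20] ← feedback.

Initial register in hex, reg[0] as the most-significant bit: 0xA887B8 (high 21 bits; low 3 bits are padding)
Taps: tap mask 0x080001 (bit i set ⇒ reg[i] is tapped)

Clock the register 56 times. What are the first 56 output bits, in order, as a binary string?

10101000100001111011101110101111110011100100111011001101

k : reg_k → out_k, fb_k
0: 101010001000011110111 → 1, fb=0
1: 010100010000111101110 → 0, fb=1
2: 101000100001111011101 → 1, fb=1
3: 010001000011110111011 → 0, fb=1
4: 100010000111101110111 → 1, fb=0
5: 000100001111011101110 → 0, fb=1
6: 001000011110111011101 → 0, fb=0
7: 010000111101110111010 → 0, fb=1
8: 100001111011101110101 → 1, fb=1
9: 000011110111011101011 → 0, fb=1
10: 000111101110111010111 → 0, fb=1
11: 001111011101110101111 → 0, fb=1
12: 011110111011101011111 → 0, fb=1
13: 111101110111010111111 → 1, fb=0
14: 111011101110101111110 → 1, fb=0
15: 110111011101011111100 → 1, fb=1
16: 101110111010111111001 → 1, fb=1
17: 011101110101111110011 → 0, fb=1
18: 111011101011111100111 → 1, fb=0
19: 110111010111111001110 → 1, fb=0
20: 101110101111110011100 → 1, fb=1
21: 011101011111100111001 → 0, fb=0
22: 111010111111001110010 → 1, fb=0
23: 110101111110011100100 → 1, fb=1
24: 101011111100111001001 → 1, fb=1
25: 010111111001110010011 → 0, fb=1
26: 101111110011100100111 → 1, fb=0
27: 011111100111001001110 → 0, fb=1
28: 111111001110010011101 → 1, fb=1
29: 111110011100100111011 → 1, fb=0
30: 111100111001001110110 → 1, fb=0
31: 111001110010011101100 → 1, fb=1
32: 110011100100111011001 → 1, fb=1
33: 100111001001110110011 → 1, fb=0
34: 001110010011101100110 → 0, fb=1
35: 011100100111011001101 → 0, fb=0
36: 111001001110110011010 → 1, fb=0
37: 110010011101100110100 → 1, fb=1
38: 100100111011001101001 → 1, fb=1
39: 001001110110011010011 → 0, fb=1
40: 010011101100110100111 → 0, fb=1
41: 100111011001101001111 → 1, fb=0
42: 001110110011010011110 → 0, fb=1
43: 011101100110100111101 → 0, fb=0
44: 111011001101001111010 → 1, fb=0
45: 110110011010011110100 → 1, fb=1
46: 101100110100111101001 → 1, fb=1
47: 011001101001111010011 → 0, fb=1
48: 110011010011110100111 → 1, fb=0
49: 100110100111101001110 → 1, fb=0
50: 001101001111010011100 → 0, fb=0
51: 011010011110100111000 → 0, fb=0
52: 110100111101001110000 → 1, fb=1
53: 101001111010011100001 → 1, fb=1
54: 010011110100111000011 → 0, fb=1
55: 100111101001110000111 → 1, fb=0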